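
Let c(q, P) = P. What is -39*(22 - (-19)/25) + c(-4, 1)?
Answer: -22166/25 ≈ -886.64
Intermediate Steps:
-39*(22 - (-19)/25) + c(-4, 1) = -39*(22 - (-19)/25) + 1 = -39*(22 - 1*(-19/25)) + 1 = -39*(22 + 19/25) + 1 = -39*569/25 + 1 = -22191/25 + 1 = -22166/25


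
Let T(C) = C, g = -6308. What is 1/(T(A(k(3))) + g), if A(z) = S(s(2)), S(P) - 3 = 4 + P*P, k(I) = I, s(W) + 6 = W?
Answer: -1/6285 ≈ -0.00015911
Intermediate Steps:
s(W) = -6 + W
S(P) = 7 + P**2 (S(P) = 3 + (4 + P*P) = 3 + (4 + P**2) = 7 + P**2)
A(z) = 23 (A(z) = 7 + (-6 + 2)**2 = 7 + (-4)**2 = 7 + 16 = 23)
1/(T(A(k(3))) + g) = 1/(23 - 6308) = 1/(-6285) = -1/6285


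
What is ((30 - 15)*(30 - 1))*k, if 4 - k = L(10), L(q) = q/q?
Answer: 1305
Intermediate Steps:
L(q) = 1
k = 3 (k = 4 - 1*1 = 4 - 1 = 3)
((30 - 15)*(30 - 1))*k = ((30 - 15)*(30 - 1))*3 = (15*29)*3 = 435*3 = 1305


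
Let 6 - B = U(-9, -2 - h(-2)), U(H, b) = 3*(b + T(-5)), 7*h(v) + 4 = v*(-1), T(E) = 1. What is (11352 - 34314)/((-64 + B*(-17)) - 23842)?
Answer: 160734/168311 ≈ 0.95498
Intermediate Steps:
h(v) = -4/7 - v/7 (h(v) = -4/7 + (v*(-1))/7 = -4/7 + (-v)/7 = -4/7 - v/7)
U(H, b) = 3 + 3*b (U(H, b) = 3*(b + 1) = 3*(1 + b) = 3 + 3*b)
B = 57/7 (B = 6 - (3 + 3*(-2 - (-4/7 - ⅐*(-2)))) = 6 - (3 + 3*(-2 - (-4/7 + 2/7))) = 6 - (3 + 3*(-2 - 1*(-2/7))) = 6 - (3 + 3*(-2 + 2/7)) = 6 - (3 + 3*(-12/7)) = 6 - (3 - 36/7) = 6 - 1*(-15/7) = 6 + 15/7 = 57/7 ≈ 8.1429)
(11352 - 34314)/((-64 + B*(-17)) - 23842) = (11352 - 34314)/((-64 + (57/7)*(-17)) - 23842) = -22962/((-64 - 969/7) - 23842) = -22962/(-1417/7 - 23842) = -22962/(-168311/7) = -22962*(-7/168311) = 160734/168311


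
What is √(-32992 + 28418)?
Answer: I*√4574 ≈ 67.631*I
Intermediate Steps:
√(-32992 + 28418) = √(-4574) = I*√4574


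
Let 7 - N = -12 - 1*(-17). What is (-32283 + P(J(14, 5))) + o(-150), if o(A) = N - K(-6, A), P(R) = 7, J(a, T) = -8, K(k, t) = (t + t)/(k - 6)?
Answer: -32299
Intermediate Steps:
K(k, t) = 2*t/(-6 + k) (K(k, t) = (2*t)/(-6 + k) = 2*t/(-6 + k))
N = 2 (N = 7 - (-12 - 1*(-17)) = 7 - (-12 + 17) = 7 - 1*5 = 7 - 5 = 2)
o(A) = 2 + A/6 (o(A) = 2 - 2*A/(-6 - 6) = 2 - 2*A/(-12) = 2 - 2*A*(-1)/12 = 2 - (-1)*A/6 = 2 + A/6)
(-32283 + P(J(14, 5))) + o(-150) = (-32283 + 7) + (2 + (1/6)*(-150)) = -32276 + (2 - 25) = -32276 - 23 = -32299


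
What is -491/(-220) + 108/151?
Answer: 97901/33220 ≈ 2.9470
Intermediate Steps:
-491/(-220) + 108/151 = -491*(-1/220) + 108*(1/151) = 491/220 + 108/151 = 97901/33220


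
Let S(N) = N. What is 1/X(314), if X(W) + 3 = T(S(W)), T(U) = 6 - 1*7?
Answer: -¼ ≈ -0.25000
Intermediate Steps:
T(U) = -1 (T(U) = 6 - 7 = -1)
X(W) = -4 (X(W) = -3 - 1 = -4)
1/X(314) = 1/(-4) = -¼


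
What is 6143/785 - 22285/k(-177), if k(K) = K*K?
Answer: 174960322/24593265 ≈ 7.1142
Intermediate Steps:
k(K) = K**2
6143/785 - 22285/k(-177) = 6143/785 - 22285/((-177)**2) = 6143*(1/785) - 22285/31329 = 6143/785 - 22285*1/31329 = 6143/785 - 22285/31329 = 174960322/24593265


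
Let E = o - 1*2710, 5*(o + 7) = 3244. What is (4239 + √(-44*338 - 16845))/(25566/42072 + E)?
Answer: -148619340/72489787 - 35060*I*√31717/72489787 ≈ -2.0502 - 0.086135*I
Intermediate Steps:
o = 3209/5 (o = -7 + (⅕)*3244 = -7 + 3244/5 = 3209/5 ≈ 641.80)
E = -10341/5 (E = 3209/5 - 1*2710 = 3209/5 - 2710 = -10341/5 ≈ -2068.2)
(4239 + √(-44*338 - 16845))/(25566/42072 + E) = (4239 + √(-44*338 - 16845))/(25566/42072 - 10341/5) = (4239 + √(-14872 - 16845))/(25566*(1/42072) - 10341/5) = (4239 + √(-31717))/(4261/7012 - 10341/5) = (4239 + I*√31717)/(-72489787/35060) = (4239 + I*√31717)*(-35060/72489787) = -148619340/72489787 - 35060*I*√31717/72489787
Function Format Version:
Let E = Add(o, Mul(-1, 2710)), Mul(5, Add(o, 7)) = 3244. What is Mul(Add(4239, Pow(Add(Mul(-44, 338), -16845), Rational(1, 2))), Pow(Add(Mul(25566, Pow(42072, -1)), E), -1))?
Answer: Add(Rational(-148619340, 72489787), Mul(Rational(-35060, 72489787), I, Pow(31717, Rational(1, 2)))) ≈ Add(-2.0502, Mul(-0.086135, I))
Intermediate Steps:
o = Rational(3209, 5) (o = Add(-7, Mul(Rational(1, 5), 3244)) = Add(-7, Rational(3244, 5)) = Rational(3209, 5) ≈ 641.80)
E = Rational(-10341, 5) (E = Add(Rational(3209, 5), Mul(-1, 2710)) = Add(Rational(3209, 5), -2710) = Rational(-10341, 5) ≈ -2068.2)
Mul(Add(4239, Pow(Add(Mul(-44, 338), -16845), Rational(1, 2))), Pow(Add(Mul(25566, Pow(42072, -1)), E), -1)) = Mul(Add(4239, Pow(Add(Mul(-44, 338), -16845), Rational(1, 2))), Pow(Add(Mul(25566, Pow(42072, -1)), Rational(-10341, 5)), -1)) = Mul(Add(4239, Pow(Add(-14872, -16845), Rational(1, 2))), Pow(Add(Mul(25566, Rational(1, 42072)), Rational(-10341, 5)), -1)) = Mul(Add(4239, Pow(-31717, Rational(1, 2))), Pow(Add(Rational(4261, 7012), Rational(-10341, 5)), -1)) = Mul(Add(4239, Mul(I, Pow(31717, Rational(1, 2)))), Pow(Rational(-72489787, 35060), -1)) = Mul(Add(4239, Mul(I, Pow(31717, Rational(1, 2)))), Rational(-35060, 72489787)) = Add(Rational(-148619340, 72489787), Mul(Rational(-35060, 72489787), I, Pow(31717, Rational(1, 2))))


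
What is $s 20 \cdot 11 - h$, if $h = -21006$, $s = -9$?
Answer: $19026$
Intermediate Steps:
$s 20 \cdot 11 - h = \left(-9\right) 20 \cdot 11 - -21006 = \left(-180\right) 11 + 21006 = -1980 + 21006 = 19026$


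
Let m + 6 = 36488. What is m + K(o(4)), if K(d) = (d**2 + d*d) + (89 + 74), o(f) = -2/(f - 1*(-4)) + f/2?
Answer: 293209/8 ≈ 36651.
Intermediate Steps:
m = 36482 (m = -6 + 36488 = 36482)
o(f) = f/2 - 2/(4 + f) (o(f) = -2/(f + 4) + f*(1/2) = -2/(4 + f) + f/2 = f/2 - 2/(4 + f))
K(d) = 163 + 2*d**2 (K(d) = (d**2 + d**2) + 163 = 2*d**2 + 163 = 163 + 2*d**2)
m + K(o(4)) = 36482 + (163 + 2*((-4 + 4**2 + 4*4)/(2*(4 + 4)))**2) = 36482 + (163 + 2*((1/2)*(-4 + 16 + 16)/8)**2) = 36482 + (163 + 2*((1/2)*(1/8)*28)**2) = 36482 + (163 + 2*(7/4)**2) = 36482 + (163 + 2*(49/16)) = 36482 + (163 + 49/8) = 36482 + 1353/8 = 293209/8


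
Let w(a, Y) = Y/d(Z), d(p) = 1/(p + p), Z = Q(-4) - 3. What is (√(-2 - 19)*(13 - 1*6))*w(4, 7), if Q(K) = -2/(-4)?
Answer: -245*I*√21 ≈ -1122.7*I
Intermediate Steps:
Q(K) = ½ (Q(K) = -2*(-¼) = ½)
Z = -5/2 (Z = ½ - 3 = -5/2 ≈ -2.5000)
d(p) = 1/(2*p)
w(a, Y) = -5*Y (w(a, Y) = Y/((1/(2*(-5/2)))) = Y/(((½)*(-⅖))) = Y/(-⅕) = Y*(-5) = -5*Y)
(√(-2 - 19)*(13 - 1*6))*w(4, 7) = (√(-2 - 19)*(13 - 1*6))*(-5*7) = (√(-21)*(13 - 6))*(-35) = ((I*√21)*7)*(-35) = (7*I*√21)*(-35) = -245*I*√21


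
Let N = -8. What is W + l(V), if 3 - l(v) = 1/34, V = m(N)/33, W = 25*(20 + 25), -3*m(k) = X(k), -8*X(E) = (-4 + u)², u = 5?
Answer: 38351/34 ≈ 1128.0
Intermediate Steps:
X(E) = -⅛ (X(E) = -(-4 + 5)²/8 = -⅛*1² = -⅛*1 = -⅛)
m(k) = 1/24 (m(k) = -⅓*(-⅛) = 1/24)
W = 1125 (W = 25*45 = 1125)
V = 1/792 (V = (1/24)/33 = (1/24)*(1/33) = 1/792 ≈ 0.0012626)
l(v) = 101/34 (l(v) = 3 - 1/34 = 101/34)
W + l(V) = 1125 + 101/34 = 38351/34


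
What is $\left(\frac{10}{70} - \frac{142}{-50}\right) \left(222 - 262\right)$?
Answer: $- \frac{4176}{35} \approx -119.31$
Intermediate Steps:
$\left(\frac{10}{70} - \frac{142}{-50}\right) \left(222 - 262\right) = \left(10 \cdot \frac{1}{70} - - \frac{71}{25}\right) \left(-40\right) = \left(\frac{1}{7} + \frac{71}{25}\right) \left(-40\right) = \frac{522}{175} \left(-40\right) = - \frac{4176}{35}$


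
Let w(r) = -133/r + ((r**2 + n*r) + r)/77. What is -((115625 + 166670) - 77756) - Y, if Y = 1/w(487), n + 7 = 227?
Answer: -34343204898028/167905411 ≈ -2.0454e+5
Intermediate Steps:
n = 220 (n = -7 + 227 = 220)
w(r) = -133/r + r**2/77 + 221*r/77 (w(r) = -133/r + ((r**2 + 220*r) + r)/77 = -133/r + (r**2 + 221*r)*(1/77) = -133/r + (r**2/77 + 221*r/77) = -133/r + r**2/77 + 221*r/77)
Y = 37499/167905411 (Y = 1/((1/77)*(-10241 + 487**2*(221 + 487))/487) = 1/((1/77)*(1/487)*(-10241 + 237169*708)) = 1/((1/77)*(1/487)*(-10241 + 167915652)) = 1/((1/77)*(1/487)*167905411) = 1/(167905411/37499) = 37499/167905411 ≈ 0.00022333)
-((115625 + 166670) - 77756) - Y = -((115625 + 166670) - 77756) - 1*37499/167905411 = -(282295 - 77756) - 37499/167905411 = -1*204539 - 37499/167905411 = -204539 - 37499/167905411 = -34343204898028/167905411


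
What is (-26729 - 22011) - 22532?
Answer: -71272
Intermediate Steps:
(-26729 - 22011) - 22532 = -48740 - 22532 = -71272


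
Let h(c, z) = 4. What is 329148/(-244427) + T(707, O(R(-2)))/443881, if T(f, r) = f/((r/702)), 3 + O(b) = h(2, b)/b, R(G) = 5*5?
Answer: -13406094132498/7703251584277 ≈ -1.7403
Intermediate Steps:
R(G) = 25
O(b) = -3 + 4/b
T(f, r) = 702*f/r (T(f, r) = f/((r*(1/702))) = f/((r/702)) = f*(702/r) = 702*f/r)
329148/(-244427) + T(707, O(R(-2)))/443881 = 329148/(-244427) + (702*707/(-3 + 4/25))/443881 = 329148*(-1/244427) + (702*707/(-3 + 4*(1/25)))*(1/443881) = -329148/244427 + (702*707/(-3 + 4/25))*(1/443881) = -329148/244427 + (702*707/(-71/25))*(1/443881) = -329148/244427 + (702*707*(-25/71))*(1/443881) = -329148/244427 - 12407850/71*1/443881 = -329148/244427 - 12407850/31515551 = -13406094132498/7703251584277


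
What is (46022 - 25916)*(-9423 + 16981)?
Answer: 151961148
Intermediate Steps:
(46022 - 25916)*(-9423 + 16981) = 20106*7558 = 151961148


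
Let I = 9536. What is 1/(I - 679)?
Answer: 1/8857 ≈ 0.00011291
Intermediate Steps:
1/(I - 679) = 1/(9536 - 679) = 1/8857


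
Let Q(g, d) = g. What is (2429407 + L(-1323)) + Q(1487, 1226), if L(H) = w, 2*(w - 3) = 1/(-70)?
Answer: 340325579/140 ≈ 2.4309e+6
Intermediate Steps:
w = 419/140 (w = 3 + (1/2)/(-70) = 3 + (1/2)*(-1/70) = 3 - 1/140 = 419/140 ≈ 2.9929)
L(H) = 419/140
(2429407 + L(-1323)) + Q(1487, 1226) = (2429407 + 419/140) + 1487 = 340117399/140 + 1487 = 340325579/140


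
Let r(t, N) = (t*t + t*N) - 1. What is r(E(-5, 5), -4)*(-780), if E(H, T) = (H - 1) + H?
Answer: -127920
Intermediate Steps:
E(H, T) = -1 + 2*H (E(H, T) = (-1 + H) + H = -1 + 2*H)
r(t, N) = -1 + t² + N*t (r(t, N) = (t² + N*t) - 1 = -1 + t² + N*t)
r(E(-5, 5), -4)*(-780) = (-1 + (-1 + 2*(-5))² - 4*(-1 + 2*(-5)))*(-780) = (-1 + (-1 - 10)² - 4*(-1 - 10))*(-780) = (-1 + (-11)² - 4*(-11))*(-780) = (-1 + 121 + 44)*(-780) = 164*(-780) = -127920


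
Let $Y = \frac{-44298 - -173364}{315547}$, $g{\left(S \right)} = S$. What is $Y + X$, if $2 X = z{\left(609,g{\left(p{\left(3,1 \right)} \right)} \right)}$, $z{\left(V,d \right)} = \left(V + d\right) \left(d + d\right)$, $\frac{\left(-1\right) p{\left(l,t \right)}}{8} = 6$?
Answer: $- \frac{8496920550}{315547} \approx -26928.0$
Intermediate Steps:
$p{\left(l,t \right)} = -48$ ($p{\left(l,t \right)} = \left(-8\right) 6 = -48$)
$z{\left(V,d \right)} = 2 d \left(V + d\right)$ ($z{\left(V,d \right)} = \left(V + d\right) 2 d = 2 d \left(V + d\right)$)
$X = -26928$ ($X = \frac{2 \left(-48\right) \left(609 - 48\right)}{2} = \frac{2 \left(-48\right) 561}{2} = \frac{1}{2} \left(-53856\right) = -26928$)
$Y = \frac{129066}{315547}$ ($Y = \left(-44298 + 173364\right) \frac{1}{315547} = 129066 \cdot \frac{1}{315547} = \frac{129066}{315547} \approx 0.40902$)
$Y + X = \frac{129066}{315547} - 26928 = - \frac{8496920550}{315547}$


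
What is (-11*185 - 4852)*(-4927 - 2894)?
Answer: 53863227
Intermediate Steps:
(-11*185 - 4852)*(-4927 - 2894) = (-2035 - 4852)*(-7821) = -6887*(-7821) = 53863227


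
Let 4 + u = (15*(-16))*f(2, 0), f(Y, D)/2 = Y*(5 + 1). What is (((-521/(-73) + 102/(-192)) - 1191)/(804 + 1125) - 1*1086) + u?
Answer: -30869853145/4506144 ≈ -6850.6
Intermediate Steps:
f(Y, D) = 12*Y (f(Y, D) = 2*(Y*(5 + 1)) = 2*(Y*6) = 2*(6*Y) = 12*Y)
u = -5764 (u = -4 + (15*(-16))*(12*2) = -4 - 240*24 = -4 - 5760 = -5764)
(((-521/(-73) + 102/(-192)) - 1191)/(804 + 1125) - 1*1086) + u = (((-521/(-73) + 102/(-192)) - 1191)/(804 + 1125) - 1*1086) - 5764 = (((-521*(-1/73) + 102*(-1/192)) - 1191)/1929 - 1086) - 5764 = (((521/73 - 17/32) - 1191)*(1/1929) - 1086) - 5764 = ((15431/2336 - 1191)*(1/1929) - 1086) - 5764 = (-2766745/2336*1/1929 - 1086) - 5764 = (-2766745/4506144 - 1086) - 5764 = -4896439129/4506144 - 5764 = -30869853145/4506144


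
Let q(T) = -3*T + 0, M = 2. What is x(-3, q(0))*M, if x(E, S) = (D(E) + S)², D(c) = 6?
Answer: 72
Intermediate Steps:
q(T) = -3*T
x(E, S) = (6 + S)²
x(-3, q(0))*M = (6 - 3*0)²*2 = (6 + 0)²*2 = 6²*2 = 36*2 = 72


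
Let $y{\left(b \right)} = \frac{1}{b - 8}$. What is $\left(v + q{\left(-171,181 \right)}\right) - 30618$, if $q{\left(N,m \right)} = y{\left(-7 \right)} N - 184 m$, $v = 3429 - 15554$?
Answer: $- \frac{380178}{5} \approx -76036.0$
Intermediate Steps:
$y{\left(b \right)} = \frac{1}{-8 + b}$
$v = -12125$
$q{\left(N,m \right)} = - 184 m - \frac{N}{15}$ ($q{\left(N,m \right)} = \frac{N}{-8 - 7} - 184 m = \frac{N}{-15} - 184 m = - \frac{N}{15} - 184 m = - 184 m - \frac{N}{15}$)
$\left(v + q{\left(-171,181 \right)}\right) - 30618 = \left(-12125 - \frac{166463}{5}\right) - 30618 = - \frac{227088}{5} - 30618 = - \frac{380178}{5}$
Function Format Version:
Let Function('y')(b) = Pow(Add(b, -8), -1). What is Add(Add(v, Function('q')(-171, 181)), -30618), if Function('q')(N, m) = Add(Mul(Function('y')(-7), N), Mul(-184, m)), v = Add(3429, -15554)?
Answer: Rational(-380178, 5) ≈ -76036.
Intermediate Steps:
Function('y')(b) = Pow(Add(-8, b), -1)
v = -12125
Function('q')(N, m) = Add(Mul(-184, m), Mul(Rational(-1, 15), N)) (Function('q')(N, m) = Add(Mul(Pow(Add(-8, -7), -1), N), Mul(-184, m)) = Add(Mul(Pow(-15, -1), N), Mul(-184, m)) = Add(Mul(Rational(-1, 15), N), Mul(-184, m)) = Add(Mul(-184, m), Mul(Rational(-1, 15), N)))
Add(Add(v, Function('q')(-171, 181)), -30618) = Add(Add(-12125, Add(Mul(-184, 181), Mul(Rational(-1, 15), -171))), -30618) = Add(Add(-12125, Add(-33304, Rational(57, 5))), -30618) = Add(Add(-12125, Rational(-166463, 5)), -30618) = Add(Rational(-227088, 5), -30618) = Rational(-380178, 5)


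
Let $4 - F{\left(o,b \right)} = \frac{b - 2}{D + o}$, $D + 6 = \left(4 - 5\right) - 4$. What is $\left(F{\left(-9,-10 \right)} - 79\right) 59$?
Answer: $- \frac{22302}{5} \approx -4460.4$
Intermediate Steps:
$D = -11$ ($D = -6 + \left(\left(4 - 5\right) - 4\right) = -6 - 5 = -11$)
$F{\left(o,b \right)} = 4 - \frac{-2 + b}{-11 + o}$ ($F{\left(o,b \right)} = 4 - \frac{b - 2}{-11 + o} = 4 - \frac{-2 + b}{-11 + o}$)
$\left(F{\left(-9,-10 \right)} - 79\right) 59 = \left(\frac{-42 - -10 + 4 \left(-9\right)}{-11 - 9} - 79\right) 59 = \left(\frac{-42 + 10 - 36}{-20} - 79\right) 59 = \left(\left(- \frac{1}{20}\right) \left(-68\right) - 79\right) 59 = \left(\frac{17}{5} - 79\right) 59 = \left(- \frac{378}{5}\right) 59 = - \frac{22302}{5}$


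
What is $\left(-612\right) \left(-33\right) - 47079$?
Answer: $-26883$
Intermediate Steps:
$\left(-612\right) \left(-33\right) - 47079 = 20196 - 47079 = -26883$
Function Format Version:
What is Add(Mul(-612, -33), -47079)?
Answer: -26883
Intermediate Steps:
Add(Mul(-612, -33), -47079) = Add(20196, -47079) = -26883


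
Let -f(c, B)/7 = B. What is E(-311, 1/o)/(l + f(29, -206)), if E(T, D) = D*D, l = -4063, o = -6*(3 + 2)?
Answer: -1/2358900 ≈ -4.2393e-7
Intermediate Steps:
f(c, B) = -7*B
o = -30 (o = -6*5 = -30)
E(T, D) = D²
E(-311, 1/o)/(l + f(29, -206)) = (1/(-30))²/(-4063 - 7*(-206)) = (-1/30)²/(-4063 + 1442) = (1/900)/(-2621) = (1/900)*(-1/2621) = -1/2358900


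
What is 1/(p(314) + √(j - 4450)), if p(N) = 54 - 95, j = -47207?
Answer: -41/53338 - I*√51657/53338 ≈ -0.00076868 - 0.0042612*I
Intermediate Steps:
p(N) = -41
1/(p(314) + √(j - 4450)) = 1/(-41 + √(-47207 - 4450)) = 1/(-41 + √(-51657)) = 1/(-41 + I*√51657)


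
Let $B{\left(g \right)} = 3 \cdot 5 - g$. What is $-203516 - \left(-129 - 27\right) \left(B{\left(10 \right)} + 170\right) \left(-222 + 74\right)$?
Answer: $-4243916$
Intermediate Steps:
$B{\left(g \right)} = 15 - g$
$-203516 - \left(-129 - 27\right) \left(B{\left(10 \right)} + 170\right) \left(-222 + 74\right) = -203516 - \left(-129 - 27\right) \left(\left(15 - 10\right) + 170\right) \left(-222 + 74\right) = -203516 - - 156 \left(\left(15 - 10\right) + 170\right) \left(-148\right) = -203516 - - 156 \left(5 + 170\right) \left(-148\right) = -203516 - \left(-156\right) 175 \left(-148\right) = -203516 - \left(-27300\right) \left(-148\right) = -203516 - 4040400 = -4243916$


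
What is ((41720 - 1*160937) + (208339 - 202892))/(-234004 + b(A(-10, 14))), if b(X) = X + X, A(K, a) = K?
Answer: 56885/117012 ≈ 0.48615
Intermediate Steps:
b(X) = 2*X
((41720 - 1*160937) + (208339 - 202892))/(-234004 + b(A(-10, 14))) = ((41720 - 1*160937) + (208339 - 202892))/(-234004 + 2*(-10)) = ((41720 - 160937) + 5447)/(-234004 - 20) = (-119217 + 5447)/(-234024) = -113770*(-1/234024) = 56885/117012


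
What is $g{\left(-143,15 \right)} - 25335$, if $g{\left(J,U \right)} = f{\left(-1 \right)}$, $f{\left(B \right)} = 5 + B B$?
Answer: $-25329$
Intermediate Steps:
$f{\left(B \right)} = 5 + B^{2}$
$g{\left(J,U \right)} = 6$ ($g{\left(J,U \right)} = 5 + \left(-1\right)^{2} = 5 + 1 = 6$)
$g{\left(-143,15 \right)} - 25335 = 6 - 25335 = -25329$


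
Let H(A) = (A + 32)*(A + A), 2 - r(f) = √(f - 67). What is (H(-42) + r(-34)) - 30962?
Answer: -30120 - I*√101 ≈ -30120.0 - 10.05*I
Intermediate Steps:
r(f) = 2 - √(-67 + f) (r(f) = 2 - √(f - 67) = 2 - √(-67 + f))
H(A) = 2*A*(32 + A) (H(A) = (32 + A)*(2*A) = 2*A*(32 + A))
(H(-42) + r(-34)) - 30962 = (2*(-42)*(32 - 42) + (2 - √(-67 - 34))) - 30962 = (2*(-42)*(-10) + (2 - √(-101))) - 30962 = (840 + (2 - I*√101)) - 30962 = (842 - I*√101) - 30962 = -30120 - I*√101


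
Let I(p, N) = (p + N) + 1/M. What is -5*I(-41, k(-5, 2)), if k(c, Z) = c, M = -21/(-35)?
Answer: 665/3 ≈ 221.67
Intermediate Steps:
M = 3/5 (M = -21*(-1/35) = 3/5 ≈ 0.60000)
I(p, N) = 5/3 + N + p (I(p, N) = (p + N) + 1/(3/5) = (N + p) + 5/3 = 5/3 + N + p)
-5*I(-41, k(-5, 2)) = -5*(5/3 - 5 - 41) = -5*(-133/3) = 665/3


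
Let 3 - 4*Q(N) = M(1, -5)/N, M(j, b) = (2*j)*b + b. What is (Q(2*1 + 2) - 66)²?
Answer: 1058841/256 ≈ 4136.1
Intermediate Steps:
M(j, b) = b + 2*b*j (M(j, b) = 2*b*j + b = b + 2*b*j)
Q(N) = ¾ + 15/(4*N) (Q(N) = ¾ - (-5*(1 + 2*1))/(4*N) = ¾ - (-5*(1 + 2))/(4*N) = ¾ - (-5*3)/(4*N) = ¾ - (-15)/(4*N) = ¾ + 15/(4*N))
(Q(2*1 + 2) - 66)² = (3*(5 + (2*1 + 2))/(4*(2*1 + 2)) - 66)² = (3*(5 + (2 + 2))/(4*(2 + 2)) - 66)² = ((¾)*(5 + 4)/4 - 66)² = ((¾)*(¼)*9 - 66)² = (27/16 - 66)² = (-1029/16)² = 1058841/256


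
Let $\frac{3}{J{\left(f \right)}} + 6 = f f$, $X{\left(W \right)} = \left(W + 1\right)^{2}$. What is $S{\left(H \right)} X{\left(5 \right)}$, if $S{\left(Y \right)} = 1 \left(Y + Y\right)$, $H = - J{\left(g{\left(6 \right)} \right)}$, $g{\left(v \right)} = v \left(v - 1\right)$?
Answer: $- \frac{36}{149} \approx -0.24161$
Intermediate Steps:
$X{\left(W \right)} = \left(1 + W\right)^{2}$
$g{\left(v \right)} = v \left(-1 + v\right)$
$J{\left(f \right)} = \frac{3}{-6 + f^{2}}$ ($J{\left(f \right)} = \frac{3}{-6 + f f} = \frac{3}{-6 + f^{2}}$)
$H = - \frac{1}{298}$ ($H = - \frac{3}{-6 + \left(6 \left(-1 + 6\right)\right)^{2}} = - \frac{3}{-6 + \left(6 \cdot 5\right)^{2}} = - \frac{3}{-6 + 30^{2}} = - \frac{3}{-6 + 900} = - \frac{3}{894} = \left(-1\right) \frac{1}{298} = - \frac{1}{298} \approx -0.0033557$)
$S{\left(Y \right)} = 2 Y$ ($S{\left(Y \right)} = 1 \cdot 2 Y = 2 Y$)
$S{\left(H \right)} X{\left(5 \right)} = 2 \left(- \frac{1}{298}\right) \left(1 + 5\right)^{2} = - \frac{6^{2}}{149} = \left(- \frac{1}{149}\right) 36 = - \frac{36}{149}$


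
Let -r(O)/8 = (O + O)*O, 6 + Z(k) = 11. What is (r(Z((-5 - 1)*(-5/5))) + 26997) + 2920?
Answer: 29517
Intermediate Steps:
Z(k) = 5 (Z(k) = -6 + 11 = 5)
r(O) = -16*O² (r(O) = -8*(O + O)*O = -8*2*O*O = -16*O²)
(r(Z((-5 - 1)*(-5/5))) + 26997) + 2920 = (-16*5² + 26997) + 2920 = (-16*25 + 26997) + 2920 = (-400 + 26997) + 2920 = 26597 + 2920 = 29517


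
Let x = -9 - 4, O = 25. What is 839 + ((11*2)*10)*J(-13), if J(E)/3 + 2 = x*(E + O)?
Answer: -103441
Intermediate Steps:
x = -13
J(E) = -981 - 39*E (J(E) = -6 + 3*(-13*(E + 25)) = -6 + 3*(-13*(25 + E)) = -6 + 3*(-325 - 13*E) = -6 + (-975 - 39*E) = -981 - 39*E)
839 + ((11*2)*10)*J(-13) = 839 + ((11*2)*10)*(-981 - 39*(-13)) = 839 + (22*10)*(-981 + 507) = 839 + 220*(-474) = 839 - 104280 = -103441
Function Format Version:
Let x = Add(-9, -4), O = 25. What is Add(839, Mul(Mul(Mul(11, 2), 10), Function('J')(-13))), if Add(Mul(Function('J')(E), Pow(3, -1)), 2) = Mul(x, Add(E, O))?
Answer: -103441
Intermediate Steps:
x = -13
Function('J')(E) = Add(-981, Mul(-39, E)) (Function('J')(E) = Add(-6, Mul(3, Mul(-13, Add(E, 25)))) = Add(-6, Mul(3, Mul(-13, Add(25, E)))) = Add(-6, Mul(3, Add(-325, Mul(-13, E)))) = Add(-6, Add(-975, Mul(-39, E))) = Add(-981, Mul(-39, E)))
Add(839, Mul(Mul(Mul(11, 2), 10), Function('J')(-13))) = Add(839, Mul(Mul(Mul(11, 2), 10), Add(-981, Mul(-39, -13)))) = Add(839, Mul(Mul(22, 10), Add(-981, 507))) = Add(839, Mul(220, -474)) = Add(839, -104280) = -103441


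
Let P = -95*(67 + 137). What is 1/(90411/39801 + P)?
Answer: -13267/257084323 ≈ -5.1606e-5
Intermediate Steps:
P = -19380 (P = -95*204 = -19380)
1/(90411/39801 + P) = 1/(90411/39801 - 19380) = 1/(90411*(1/39801) - 19380) = 1/(30137/13267 - 19380) = 1/(-257084323/13267) = -13267/257084323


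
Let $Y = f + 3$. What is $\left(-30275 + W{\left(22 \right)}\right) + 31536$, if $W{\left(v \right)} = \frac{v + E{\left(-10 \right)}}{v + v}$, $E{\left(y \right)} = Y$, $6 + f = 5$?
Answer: $\frac{13877}{11} \approx 1261.5$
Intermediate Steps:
$f = -1$ ($f = -6 + 5 = -1$)
$Y = 2$ ($Y = -1 + 3 = 2$)
$E{\left(y \right)} = 2$
$W{\left(v \right)} = \frac{2 + v}{2 v}$ ($W{\left(v \right)} = \frac{v + 2}{v + v} = \frac{2 + v}{2 v}$)
$\left(-30275 + W{\left(22 \right)}\right) + 31536 = \left(-30275 + \frac{2 + 22}{2 \cdot 22}\right) + 31536 = \left(-30275 + \frac{1}{2} \cdot \frac{1}{22} \cdot 24\right) + 31536 = \left(-30275 + \frac{6}{11}\right) + 31536 = - \frac{333019}{11} + 31536 = \frac{13877}{11}$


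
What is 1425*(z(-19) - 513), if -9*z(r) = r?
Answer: -2184050/3 ≈ -7.2802e+5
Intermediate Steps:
z(r) = -r/9
1425*(z(-19) - 513) = 1425*(-⅑*(-19) - 513) = 1425*(19/9 - 513) = 1425*(-4598/9) = -2184050/3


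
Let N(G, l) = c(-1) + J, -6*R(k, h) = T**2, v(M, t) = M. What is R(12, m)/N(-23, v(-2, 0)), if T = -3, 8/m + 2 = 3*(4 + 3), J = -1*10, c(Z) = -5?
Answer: 1/10 ≈ 0.10000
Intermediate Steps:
J = -10
m = 8/19 (m = 8/(-2 + 3*(4 + 3)) = 8/(-2 + 3*7) = 8/(-2 + 21) = 8/19 ≈ 0.42105)
R(k, h) = -3/2 (R(k, h) = -1/6*(-3)**2 = -1/6*9 = -3/2)
N(G, l) = -15 (N(G, l) = -5 - 10 = -15)
R(12, m)/N(-23, v(-2, 0)) = -3/2/(-15) = -3/2*(-1/15) = 1/10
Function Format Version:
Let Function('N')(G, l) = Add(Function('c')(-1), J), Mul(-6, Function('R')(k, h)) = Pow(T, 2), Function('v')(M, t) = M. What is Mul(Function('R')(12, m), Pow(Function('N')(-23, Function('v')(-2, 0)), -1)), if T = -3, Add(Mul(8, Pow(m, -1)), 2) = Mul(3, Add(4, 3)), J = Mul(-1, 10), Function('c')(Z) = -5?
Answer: Rational(1, 10) ≈ 0.10000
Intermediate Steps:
J = -10
m = Rational(8, 19) (m = Mul(8, Pow(Add(-2, Mul(3, Add(4, 3))), -1)) = Mul(8, Pow(Add(-2, Mul(3, 7)), -1)) = Mul(8, Pow(Add(-2, 21), -1)) = Mul(8, Pow(19, -1)) = Mul(8, Rational(1, 19)) = Rational(8, 19) ≈ 0.42105)
Function('R')(k, h) = Rational(-3, 2) (Function('R')(k, h) = Mul(Rational(-1, 6), Pow(-3, 2)) = Mul(Rational(-1, 6), 9) = Rational(-3, 2))
Function('N')(G, l) = -15 (Function('N')(G, l) = Add(-5, -10) = -15)
Mul(Function('R')(12, m), Pow(Function('N')(-23, Function('v')(-2, 0)), -1)) = Mul(Rational(-3, 2), Pow(-15, -1)) = Mul(Rational(-3, 2), Rational(-1, 15)) = Rational(1, 10)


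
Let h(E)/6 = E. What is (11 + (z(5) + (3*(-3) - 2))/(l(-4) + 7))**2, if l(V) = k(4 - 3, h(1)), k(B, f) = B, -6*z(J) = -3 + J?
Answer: 13225/144 ≈ 91.840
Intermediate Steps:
z(J) = 1/2 - J/6 (z(J) = -(-3 + J)/6 = 1/2 - J/6)
h(E) = 6*E
l(V) = 1 (l(V) = 4 - 3 = 1)
(11 + (z(5) + (3*(-3) - 2))/(l(-4) + 7))**2 = (11 + ((1/2 - 1/6*5) + (3*(-3) - 2))/(1 + 7))**2 = (11 + ((1/2 - 5/6) + (-9 - 2))/8)**2 = (11 + (-1/3 - 11)*(1/8))**2 = (11 - 34/3*1/8)**2 = (11 - 17/12)**2 = (115/12)**2 = 13225/144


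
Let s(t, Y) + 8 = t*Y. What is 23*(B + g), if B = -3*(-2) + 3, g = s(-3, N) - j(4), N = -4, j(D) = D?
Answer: 207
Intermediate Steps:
s(t, Y) = -8 + Y*t (s(t, Y) = -8 + t*Y = -8 + Y*t)
g = 0 (g = (-8 - 4*(-3)) - 1*4 = (-8 + 12) - 4 = 4 - 4 = 0)
B = 9 (B = 6 + 3 = 9)
23*(B + g) = 23*(9 + 0) = 23*9 = 207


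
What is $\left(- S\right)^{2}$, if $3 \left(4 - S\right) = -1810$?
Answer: $\frac{3319684}{9} \approx 3.6885 \cdot 10^{5}$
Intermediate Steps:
$S = \frac{1822}{3}$ ($S = 4 - - \frac{1810}{3} = 4 + \frac{1810}{3} = \frac{1822}{3} \approx 607.33$)
$\left(- S\right)^{2} = \left(\left(-1\right) \frac{1822}{3}\right)^{2} = \left(- \frac{1822}{3}\right)^{2} = \frac{3319684}{9}$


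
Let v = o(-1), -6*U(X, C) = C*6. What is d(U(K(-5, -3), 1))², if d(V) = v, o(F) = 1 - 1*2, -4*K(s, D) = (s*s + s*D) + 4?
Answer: 1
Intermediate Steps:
K(s, D) = -1 - s²/4 - D*s/4 (K(s, D) = -((s*s + s*D) + 4)/4 = -((s² + D*s) + 4)/4 = -(4 + s² + D*s)/4 = -1 - s²/4 - D*s/4)
U(X, C) = -C (U(X, C) = -C*6/6 = -C)
o(F) = -1 (o(F) = 1 - 2 = -1)
v = -1
d(V) = -1
d(U(K(-5, -3), 1))² = (-1)² = 1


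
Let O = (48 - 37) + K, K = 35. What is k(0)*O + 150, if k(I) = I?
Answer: 150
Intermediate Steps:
O = 46 (O = (48 - 37) + 35 = 11 + 35 = 46)
k(0)*O + 150 = 0*46 + 150 = 0 + 150 = 150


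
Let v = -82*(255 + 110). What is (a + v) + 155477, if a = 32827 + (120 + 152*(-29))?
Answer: 154086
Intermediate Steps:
a = 28539 (a = 32827 + (120 - 4408) = 32827 - 4288 = 28539)
v = -29930 (v = -82*365 = -29930)
(a + v) + 155477 = (28539 - 29930) + 155477 = -1391 + 155477 = 154086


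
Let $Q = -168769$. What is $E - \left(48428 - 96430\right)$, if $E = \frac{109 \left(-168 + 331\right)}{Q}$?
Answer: $\frac{8101231771}{168769} \approx 48002.0$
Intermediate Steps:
$E = - \frac{17767}{168769}$ ($E = \frac{109 \left(-168 + 331\right)}{-168769} = 109 \cdot 163 \left(- \frac{1}{168769}\right) = 17767 \left(- \frac{1}{168769}\right) = - \frac{17767}{168769} \approx -0.10527$)
$E - \left(48428 - 96430\right) = - \frac{17767}{168769} - \left(48428 - 96430\right) = - \frac{17767}{168769} - -48002 = - \frac{17767}{168769} + 48002 = \frac{8101231771}{168769}$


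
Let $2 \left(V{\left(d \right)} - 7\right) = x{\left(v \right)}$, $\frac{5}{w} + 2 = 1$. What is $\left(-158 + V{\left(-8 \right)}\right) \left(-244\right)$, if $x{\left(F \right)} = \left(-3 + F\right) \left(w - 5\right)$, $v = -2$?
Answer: $30744$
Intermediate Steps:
$w = -5$ ($w = \frac{5}{-2 + 1} = \frac{5}{-1} = 5 \left(-1\right) = -5$)
$x{\left(F \right)} = 30 - 10 F$ ($x{\left(F \right)} = \left(-3 + F\right) \left(-5 - 5\right) = \left(-3 + F\right) \left(-10\right) = 30 - 10 F$)
$V{\left(d \right)} = 32$ ($V{\left(d \right)} = 7 + \frac{30 - -20}{2} = 7 + \frac{30 + 20}{2} = 7 + \frac{1}{2} \cdot 50 = 7 + 25 = 32$)
$\left(-158 + V{\left(-8 \right)}\right) \left(-244\right) = \left(-158 + 32\right) \left(-244\right) = \left(-126\right) \left(-244\right) = 30744$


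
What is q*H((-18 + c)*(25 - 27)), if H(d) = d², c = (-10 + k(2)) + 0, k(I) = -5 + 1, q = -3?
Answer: -12288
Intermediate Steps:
k(I) = -4
c = -14 (c = (-10 - 4) + 0 = -14 + 0 = -14)
q*H((-18 + c)*(25 - 27)) = -3*(-18 - 14)²*(25 - 27)² = -3*(-32*(-2))² = -3*64² = -3*4096 = -12288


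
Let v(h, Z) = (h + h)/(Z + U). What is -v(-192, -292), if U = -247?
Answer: -384/539 ≈ -0.71243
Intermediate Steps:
v(h, Z) = 2*h/(-247 + Z) (v(h, Z) = (h + h)/(Z - 247) = (2*h)/(-247 + Z) = 2*h/(-247 + Z))
-v(-192, -292) = -2*(-192)/(-247 - 292) = -2*(-192)/(-539) = -2*(-192)*(-1)/539 = -1*384/539 = -384/539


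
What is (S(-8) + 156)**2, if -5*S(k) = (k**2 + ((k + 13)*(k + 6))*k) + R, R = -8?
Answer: 414736/25 ≈ 16589.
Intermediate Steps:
S(k) = 8/5 - k**2/5 - k*(6 + k)*(13 + k)/5 (S(k) = -((k**2 + ((k + 13)*(k + 6))*k) - 8)/5 = -((k**2 + ((13 + k)*(6 + k))*k) - 8)/5 = -((k**2 + ((6 + k)*(13 + k))*k) - 8)/5 = -((k**2 + k*(6 + k)*(13 + k)) - 8)/5 = -(-8 + k**2 + k*(6 + k)*(13 + k))/5 = 8/5 - k**2/5 - k*(6 + k)*(13 + k)/5)
(S(-8) + 156)**2 = ((8/5 - 4*(-8)**2 - 78/5*(-8) - 1/5*(-8)**3) + 156)**2 = ((8/5 - 4*64 + 624/5 - 1/5*(-512)) + 156)**2 = ((8/5 - 256 + 624/5 + 512/5) + 156)**2 = (-136/5 + 156)**2 = (644/5)**2 = 414736/25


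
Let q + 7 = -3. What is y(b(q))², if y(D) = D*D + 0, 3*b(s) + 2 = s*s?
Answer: 92236816/81 ≈ 1.1387e+6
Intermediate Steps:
q = -10 (q = -7 - 3 = -10)
b(s) = -⅔ + s²/3 (b(s) = -⅔ + (s*s)/3 = -⅔ + s²/3)
y(D) = D² (y(D) = D² + 0 = D²)
y(b(q))² = ((-⅔ + (⅓)*(-10)²)²)² = ((-⅔ + (⅓)*100)²)² = ((-⅔ + 100/3)²)² = ((98/3)²)² = (9604/9)² = 92236816/81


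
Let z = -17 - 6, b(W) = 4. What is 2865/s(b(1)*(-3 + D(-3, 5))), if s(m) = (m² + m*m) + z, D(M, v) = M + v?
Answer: 955/3 ≈ 318.33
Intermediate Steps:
z = -23
s(m) = -23 + 2*m² (s(m) = (m² + m*m) - 23 = (m² + m²) - 23 = 2*m² - 23 = -23 + 2*m²)
2865/s(b(1)*(-3 + D(-3, 5))) = 2865/(-23 + 2*(4*(-3 + (-3 + 5)))²) = 2865/(-23 + 2*(4*(-3 + 2))²) = 2865/(-23 + 2*(4*(-1))²) = 2865/(-23 + 2*(-4)²) = 2865/(-23 + 2*16) = 2865/(-23 + 32) = 2865/9 = 2865*(⅑) = 955/3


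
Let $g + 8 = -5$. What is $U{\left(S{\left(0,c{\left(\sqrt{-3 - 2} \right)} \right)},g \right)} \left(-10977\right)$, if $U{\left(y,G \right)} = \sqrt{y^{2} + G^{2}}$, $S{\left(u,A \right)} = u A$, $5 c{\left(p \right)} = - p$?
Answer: $-142701$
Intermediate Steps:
$g = -13$ ($g = -8 - 5 = -13$)
$c{\left(p \right)} = - \frac{p}{5}$ ($c{\left(p \right)} = \frac{\left(-1\right) p}{5} = - \frac{p}{5}$)
$S{\left(u,A \right)} = A u$
$U{\left(y,G \right)} = \sqrt{G^{2} + y^{2}}$
$U{\left(S{\left(0,c{\left(\sqrt{-3 - 2} \right)} \right)},g \right)} \left(-10977\right) = \sqrt{\left(-13\right)^{2} + \left(- \frac{\sqrt{-3 - 2}}{5} \cdot 0\right)^{2}} \left(-10977\right) = \sqrt{169 + \left(- \frac{\sqrt{-5}}{5} \cdot 0\right)^{2}} \left(-10977\right) = \sqrt{169 + \left(- \frac{i \sqrt{5}}{5} \cdot 0\right)^{2}} \left(-10977\right) = \sqrt{169 + 0^{2}} \left(-10977\right) = \sqrt{169 + 0} \left(-10977\right) = \sqrt{169} \left(-10977\right) = 13 \left(-10977\right) = -142701$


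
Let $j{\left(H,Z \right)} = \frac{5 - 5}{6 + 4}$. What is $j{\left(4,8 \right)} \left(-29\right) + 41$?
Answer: $41$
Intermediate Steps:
$j{\left(H,Z \right)} = 0$ ($j{\left(H,Z \right)} = \frac{0}{10} = 0 \cdot \frac{1}{10} = 0$)
$j{\left(4,8 \right)} \left(-29\right) + 41 = 0 \left(-29\right) + 41 = 0 + 41 = 41$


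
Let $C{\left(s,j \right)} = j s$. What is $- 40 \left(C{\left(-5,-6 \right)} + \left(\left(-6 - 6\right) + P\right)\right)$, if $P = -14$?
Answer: $-160$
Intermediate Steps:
$- 40 \left(C{\left(-5,-6 \right)} + \left(\left(-6 - 6\right) + P\right)\right) = - 40 \left(\left(-6\right) \left(-5\right) - 26\right) = - 40 \left(30 - 26\right) = \left(-40\right) 4 = -160$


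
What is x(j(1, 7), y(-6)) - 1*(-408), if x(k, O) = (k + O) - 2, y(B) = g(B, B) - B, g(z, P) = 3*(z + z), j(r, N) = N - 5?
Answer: 378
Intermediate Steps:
j(r, N) = -5 + N
g(z, P) = 6*z (g(z, P) = 3*(2*z) = 6*z)
y(B) = 5*B (y(B) = 6*B - B = 5*B)
x(k, O) = -2 + O + k (x(k, O) = (O + k) - 2 = -2 + O + k)
x(j(1, 7), y(-6)) - 1*(-408) = (-2 + 5*(-6) + (-5 + 7)) - 1*(-408) = (-2 - 30 + 2) + 408 = -30 + 408 = 378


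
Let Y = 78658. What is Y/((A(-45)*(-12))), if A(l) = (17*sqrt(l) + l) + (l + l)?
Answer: 39329/1388 + 668593*I*sqrt(5)/62460 ≈ 28.335 + 23.936*I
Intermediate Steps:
A(l) = 3*l + 17*sqrt(l) (A(l) = (l + 17*sqrt(l)) + 2*l = 3*l + 17*sqrt(l))
Y/((A(-45)*(-12))) = 78658/(((3*(-45) + 17*sqrt(-45))*(-12))) = 78658/(((-135 + 17*(3*I*sqrt(5)))*(-12))) = 78658/(((-135 + 51*I*sqrt(5))*(-12))) = 78658/(1620 - 612*I*sqrt(5))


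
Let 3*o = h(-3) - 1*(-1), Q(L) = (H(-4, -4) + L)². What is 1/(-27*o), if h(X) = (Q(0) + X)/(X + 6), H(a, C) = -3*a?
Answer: -1/432 ≈ -0.0023148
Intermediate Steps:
Q(L) = (12 + L)² (Q(L) = (-3*(-4) + L)² = (12 + L)²)
h(X) = (144 + X)/(6 + X) (h(X) = ((12 + 0)² + X)/(X + 6) = (12² + X)/(6 + X) = (144 + X)/(6 + X))
o = 16 (o = ((144 - 3)/(6 - 3) - 1*(-1))/3 = (141/3 + 1)/3 = ((⅓)*141 + 1)/3 = (47 + 1)/3 = (⅓)*48 = 16)
1/(-27*o) = 1/(-27*16) = 1/(-3*144) = 1/(-432) = -1/432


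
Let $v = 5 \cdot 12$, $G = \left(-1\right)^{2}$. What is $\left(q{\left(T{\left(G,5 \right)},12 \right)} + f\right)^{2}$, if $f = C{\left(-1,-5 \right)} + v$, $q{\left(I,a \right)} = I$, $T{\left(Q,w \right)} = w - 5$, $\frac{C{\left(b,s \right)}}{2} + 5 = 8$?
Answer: $4356$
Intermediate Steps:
$C{\left(b,s \right)} = 6$ ($C{\left(b,s \right)} = -10 + 2 \cdot 8 = -10 + 16 = 6$)
$G = 1$
$T{\left(Q,w \right)} = -5 + w$ ($T{\left(Q,w \right)} = w - 5 = -5 + w$)
$v = 60$
$f = 66$ ($f = 6 + 60 = 66$)
$\left(q{\left(T{\left(G,5 \right)},12 \right)} + f\right)^{2} = \left(\left(-5 + 5\right) + 66\right)^{2} = \left(0 + 66\right)^{2} = 66^{2} = 4356$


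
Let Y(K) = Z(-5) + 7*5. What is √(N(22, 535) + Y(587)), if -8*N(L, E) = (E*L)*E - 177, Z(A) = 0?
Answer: I*√12592986/4 ≈ 887.17*I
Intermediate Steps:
N(L, E) = 177/8 - L*E²/8 (N(L, E) = -((E*L)*E - 177)/8 = -(L*E² - 177)/8 = -(-177 + L*E²)/8 = 177/8 - L*E²/8)
Y(K) = 35 (Y(K) = 0 + 7*5 = 0 + 35 = 35)
√(N(22, 535) + Y(587)) = √((177/8 - ⅛*22*535²) + 35) = √((177/8 - ⅛*22*286225) + 35) = √((177/8 - 3148475/4) + 35) = √(-6296773/8 + 35) = √(-6296493/8) = I*√12592986/4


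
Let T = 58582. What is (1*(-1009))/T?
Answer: -1009/58582 ≈ -0.017224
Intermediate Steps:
(1*(-1009))/T = (1*(-1009))/58582 = -1009*1/58582 = -1009/58582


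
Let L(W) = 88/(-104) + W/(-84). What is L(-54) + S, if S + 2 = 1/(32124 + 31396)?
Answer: -12735669/5780320 ≈ -2.2033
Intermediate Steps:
L(W) = -11/13 - W/84 (L(W) = 88*(-1/104) + W*(-1/84) = -11/13 - W/84)
S = -127039/63520 (S = -2 + 1/(32124 + 31396) = -2 + 1/63520 = -127039/63520 ≈ -2.0000)
L(-54) + S = (-11/13 - 1/84*(-54)) - 127039/63520 = (-11/13 + 9/14) - 127039/63520 = -37/182 - 127039/63520 = -12735669/5780320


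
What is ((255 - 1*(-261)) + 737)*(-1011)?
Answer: -1266783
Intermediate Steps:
((255 - 1*(-261)) + 737)*(-1011) = ((255 + 261) + 737)*(-1011) = (516 + 737)*(-1011) = 1253*(-1011) = -1266783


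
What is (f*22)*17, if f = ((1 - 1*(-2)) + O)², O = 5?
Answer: 23936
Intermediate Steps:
f = 64 (f = ((1 - 1*(-2)) + 5)² = ((1 + 2) + 5)² = (3 + 5)² = 8² = 64)
(f*22)*17 = (64*22)*17 = 1408*17 = 23936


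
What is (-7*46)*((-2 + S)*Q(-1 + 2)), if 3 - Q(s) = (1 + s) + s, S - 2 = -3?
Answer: 0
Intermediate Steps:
S = -1 (S = 2 - 3 = -1)
Q(s) = 2 - 2*s (Q(s) = 3 - ((1 + s) + s) = 3 - (1 + 2*s) = 3 + (-1 - 2*s) = 2 - 2*s)
(-7*46)*((-2 + S)*Q(-1 + 2)) = (-7*46)*((-2 - 1)*(2 - 2*(-1 + 2))) = -(-966)*(2 - 2*1) = -(-966)*(2 - 2) = -(-966)*0 = -322*0 = 0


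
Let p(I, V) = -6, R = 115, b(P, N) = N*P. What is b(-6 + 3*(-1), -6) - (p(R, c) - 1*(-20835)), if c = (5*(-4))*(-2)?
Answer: -20775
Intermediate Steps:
c = 40 (c = -20*(-2) = 40)
b(-6 + 3*(-1), -6) - (p(R, c) - 1*(-20835)) = -6*(-6 + 3*(-1)) - (-6 - 1*(-20835)) = -6*(-6 - 3) - (-6 + 20835) = -6*(-9) - 1*20829 = 54 - 20829 = -20775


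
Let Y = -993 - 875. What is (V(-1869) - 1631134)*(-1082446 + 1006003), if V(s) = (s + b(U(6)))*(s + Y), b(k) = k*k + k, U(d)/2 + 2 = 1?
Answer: -408652429335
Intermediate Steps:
U(d) = -2 (U(d) = -4 + 2*1 = -4 + 2 = -2)
Y = -1868
b(k) = k + k² (b(k) = k² + k = k + k²)
V(s) = (-1868 + s)*(2 + s) (V(s) = (s - 2*(1 - 2))*(s - 1868) = (s - 2*(-1))*(-1868 + s) = (s + 2)*(-1868 + s) = (2 + s)*(-1868 + s) = (-1868 + s)*(2 + s))
(V(-1869) - 1631134)*(-1082446 + 1006003) = ((-3736 + (-1869)² - 1866*(-1869)) - 1631134)*(-1082446 + 1006003) = ((-3736 + 3493161 + 3487554) - 1631134)*(-76443) = (6976979 - 1631134)*(-76443) = 5345845*(-76443) = -408652429335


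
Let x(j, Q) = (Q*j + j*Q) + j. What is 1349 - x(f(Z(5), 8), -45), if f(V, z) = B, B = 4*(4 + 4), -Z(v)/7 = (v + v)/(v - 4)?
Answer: 4197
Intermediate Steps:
Z(v) = -14*v/(-4 + v) (Z(v) = -7*(v + v)/(v - 4) = -7*2*v/(-4 + v) = -14*v/(-4 + v))
B = 32 (B = 4*8 = 32)
f(V, z) = 32
x(j, Q) = j + 2*Q*j (x(j, Q) = (Q*j + Q*j) + j = 2*Q*j + j = j + 2*Q*j)
1349 - x(f(Z(5), 8), -45) = 1349 - 32*(1 + 2*(-45)) = 1349 - 32*(1 - 90) = 1349 - 32*(-89) = 1349 - 1*(-2848) = 1349 + 2848 = 4197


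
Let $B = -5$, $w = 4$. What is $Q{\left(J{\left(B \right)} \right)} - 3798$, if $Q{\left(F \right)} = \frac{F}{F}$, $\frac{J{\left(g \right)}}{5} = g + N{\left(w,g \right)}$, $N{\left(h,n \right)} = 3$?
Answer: $-3797$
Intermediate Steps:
$J{\left(g \right)} = 15 + 5 g$ ($J{\left(g \right)} = 5 \left(g + 3\right) = 5 \left(3 + g\right) = 15 + 5 g$)
$Q{\left(F \right)} = 1$
$Q{\left(J{\left(B \right)} \right)} - 3798 = 1 - 3798 = -3797$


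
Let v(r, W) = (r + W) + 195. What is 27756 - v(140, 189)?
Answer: 27232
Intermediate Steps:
v(r, W) = 195 + W + r (v(r, W) = (W + r) + 195 = 195 + W + r)
27756 - v(140, 189) = 27756 - (195 + 189 + 140) = 27756 - 1*524 = 27756 - 524 = 27232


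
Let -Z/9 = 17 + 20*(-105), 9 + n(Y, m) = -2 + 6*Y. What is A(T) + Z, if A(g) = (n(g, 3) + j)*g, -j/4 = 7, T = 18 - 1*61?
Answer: 31518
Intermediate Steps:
T = -43 (T = 18 - 61 = -43)
j = -28 (j = -4*7 = -28)
n(Y, m) = -11 + 6*Y (n(Y, m) = -9 + (-2 + 6*Y) = -11 + 6*Y)
Z = 18747 (Z = -9*(17 + 20*(-105)) = -9*(17 - 2100) = -9*(-2083) = 18747)
A(g) = g*(-39 + 6*g) (A(g) = ((-11 + 6*g) - 28)*g = (-39 + 6*g)*g = g*(-39 + 6*g))
A(T) + Z = 3*(-43)*(-13 + 2*(-43)) + 18747 = 3*(-43)*(-13 - 86) + 18747 = 3*(-43)*(-99) + 18747 = 12771 + 18747 = 31518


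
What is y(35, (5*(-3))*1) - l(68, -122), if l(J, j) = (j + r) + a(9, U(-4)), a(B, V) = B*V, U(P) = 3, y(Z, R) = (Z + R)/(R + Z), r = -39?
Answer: 135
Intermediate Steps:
y(Z, R) = 1 (y(Z, R) = (R + Z)/(R + Z) = 1)
l(J, j) = -12 + j (l(J, j) = (j - 39) + 9*3 = (-39 + j) + 27 = -12 + j)
y(35, (5*(-3))*1) - l(68, -122) = 1 - (-12 - 122) = 1 - 1*(-134) = 1 + 134 = 135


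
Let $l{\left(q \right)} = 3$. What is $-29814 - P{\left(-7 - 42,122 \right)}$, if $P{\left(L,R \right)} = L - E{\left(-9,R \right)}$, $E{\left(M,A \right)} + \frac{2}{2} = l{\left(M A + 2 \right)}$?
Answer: $-29763$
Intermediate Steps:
$E{\left(M,A \right)} = 2$ ($E{\left(M,A \right)} = -1 + 3 = 2$)
$P{\left(L,R \right)} = -2 + L$ ($P{\left(L,R \right)} = L - 2 = -2 + L$)
$-29814 - P{\left(-7 - 42,122 \right)} = -29814 - \left(-2 - 49\right) = -29814 - -51 = -29814 + 51 = -29763$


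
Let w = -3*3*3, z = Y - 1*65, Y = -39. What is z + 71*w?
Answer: -2021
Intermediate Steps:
z = -104 (z = -39 - 1*65 = -39 - 65 = -104)
w = -27 (w = -9*3 = -27)
z + 71*w = -104 + 71*(-27) = -104 - 1917 = -2021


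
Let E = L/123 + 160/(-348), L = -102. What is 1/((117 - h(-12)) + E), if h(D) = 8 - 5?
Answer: 3567/402040 ≈ 0.0088723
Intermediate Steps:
h(D) = 3
E = -4598/3567 (E = -102/123 + 160/(-348) = -102*1/123 + 160*(-1/348) = -34/41 - 40/87 = -4598/3567 ≈ -1.2890)
1/((117 - h(-12)) + E) = 1/((117 - 1*3) - 4598/3567) = 1/((117 - 3) - 4598/3567) = 1/(114 - 4598/3567) = 1/(402040/3567) = 3567/402040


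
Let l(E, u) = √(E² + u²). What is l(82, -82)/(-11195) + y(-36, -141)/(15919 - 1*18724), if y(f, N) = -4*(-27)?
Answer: -36/935 - 82*√2/11195 ≈ -0.048861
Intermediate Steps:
y(f, N) = 108
l(82, -82)/(-11195) + y(-36, -141)/(15919 - 1*18724) = √(82² + (-82)²)/(-11195) + 108/(15919 - 1*18724) = √(6724 + 6724)*(-1/11195) + 108/(15919 - 18724) = √13448*(-1/11195) + 108/(-2805) = (82*√2)*(-1/11195) + 108*(-1/2805) = -82*√2/11195 - 36/935 = -36/935 - 82*√2/11195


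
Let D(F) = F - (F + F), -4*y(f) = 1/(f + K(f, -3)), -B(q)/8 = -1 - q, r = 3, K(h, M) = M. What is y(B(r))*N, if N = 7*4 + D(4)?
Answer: -6/29 ≈ -0.20690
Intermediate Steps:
B(q) = 8 + 8*q (B(q) = -8*(-1 - q) = 8 + 8*q)
y(f) = -1/(4*(-3 + f)) (y(f) = -1/(4*(f - 3)) = -1/(4*(-3 + f)))
D(F) = -F (D(F) = F - 2*F = -F)
N = 24 (N = 7*4 - 1*4 = 28 - 4 = 24)
y(B(r))*N = -1/(-12 + 4*(8 + 8*3))*24 = -1/(-12 + 4*(8 + 24))*24 = -1/(-12 + 4*32)*24 = -1/(-12 + 128)*24 = -1/116*24 = -6/29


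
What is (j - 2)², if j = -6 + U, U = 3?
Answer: 25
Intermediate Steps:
j = -3 (j = -6 + 3 = -3)
(j - 2)² = (-3 - 2)² = (-5)² = 25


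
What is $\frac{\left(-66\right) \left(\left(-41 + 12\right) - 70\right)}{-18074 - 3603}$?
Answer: $- \frac{6534}{21677} \approx -0.30143$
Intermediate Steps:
$\frac{\left(-66\right) \left(\left(-41 + 12\right) - 70\right)}{-18074 - 3603} = \frac{\left(-66\right) \left(-29 - 70\right)}{-18074 - 3603} = \frac{\left(-66\right) \left(-99\right)}{-21677} = 6534 \left(- \frac{1}{21677}\right) = - \frac{6534}{21677}$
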